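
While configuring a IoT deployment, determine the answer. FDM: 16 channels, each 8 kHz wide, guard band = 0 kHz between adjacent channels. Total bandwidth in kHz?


Given: 16 channels, 8 kHz each, guard = 0 kHz
Channel bandwidth = 16 * 8 = 128 kHz
Guard bands = 15 gaps * 0 kHz = 0 kHz
Total = 128 + 0 = 128 kHz

128


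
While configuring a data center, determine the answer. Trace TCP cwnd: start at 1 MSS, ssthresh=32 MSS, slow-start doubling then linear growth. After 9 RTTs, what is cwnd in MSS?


RTT 0: cwnd = 1 MSS (initial)
RTT 1: cwnd = 2 MSS (slow start, doubled)
RTT 2: cwnd = 4 MSS (slow start, doubled)
RTT 3: cwnd = 8 MSS (slow start, doubled)
RTT 4: cwnd = 16 MSS (slow start, doubled)
RTT 5: cwnd = 32 MSS (slow start, doubled)
RTT 6: cwnd = 33 MSS (congestion avoidance, +1)
RTT 7: cwnd = 34 MSS (congestion avoidance, +1)
RTT 8: cwnd = 35 MSS (congestion avoidance, +1)
RTT 9: cwnd = 36 MSS (congestion avoidance, +1)

36


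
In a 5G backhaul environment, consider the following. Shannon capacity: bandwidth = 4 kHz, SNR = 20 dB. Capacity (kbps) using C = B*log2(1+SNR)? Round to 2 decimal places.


Given: B = 4 kHz, SNR = 20 dB
SNR linear = 10^(20/10) = 100
1 + SNR = 101
log2(101) = 6.6582114828
C = 4 * 1000 * 6.6582114828 = 26632.8459 bps
C = 26.632846 kbps -> 26.63 kbps (2 dp)

26.63


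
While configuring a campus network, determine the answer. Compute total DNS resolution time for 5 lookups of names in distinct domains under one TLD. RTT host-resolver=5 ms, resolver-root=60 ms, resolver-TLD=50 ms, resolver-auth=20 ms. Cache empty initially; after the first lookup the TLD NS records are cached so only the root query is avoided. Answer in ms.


Lookup 1 (cold cache): local + root + TLD + auth = 5 + 60 + 50 + 20 = 135 ms
Lookups 2..5 (TLD NS cached -> skip root; new domain -> still ask TLD and auth): local + TLD + auth = 5 + 50 + 20 = 75 ms each
Remaining 4 lookups: 4 * 75 = 300 ms
Total = 135 + 300 = 435 ms

435


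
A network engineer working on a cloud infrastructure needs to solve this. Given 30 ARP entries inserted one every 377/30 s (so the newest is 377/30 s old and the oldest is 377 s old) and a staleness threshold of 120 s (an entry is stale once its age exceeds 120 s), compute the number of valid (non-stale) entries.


Ages are k * 377/30 s for k = 1..30 (spacing = 12.5667 s).
Entry k is valid iff k * 377/30 <= 120 iff k <= 30 * 120 / 377 = 9.5491
n_valid = floor(9.5491) = 9
(n_stale = 30 - 9 = 21)

9


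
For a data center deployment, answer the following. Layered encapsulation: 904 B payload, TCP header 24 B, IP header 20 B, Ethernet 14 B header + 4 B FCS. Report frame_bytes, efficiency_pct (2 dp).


TCP segment = 904 + 24 = 928 B
IP packet = 928 + 20 = 948 B
Ethernet frame = 948 + 14 + 4 = 966 B
Efficiency = app / frame = 904 / 966 = 0.935818 = 93.5818% -> 93.58% (2 dp)

966, 93.58


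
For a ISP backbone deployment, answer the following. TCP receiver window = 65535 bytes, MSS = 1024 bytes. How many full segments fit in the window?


Given: RWND = 65535 bytes, MSS = 1024 bytes
Full segments = floor(RWND / MSS)
Full segments = floor(65535 / 1024)
Full segments = floor(63.999) = 63

63


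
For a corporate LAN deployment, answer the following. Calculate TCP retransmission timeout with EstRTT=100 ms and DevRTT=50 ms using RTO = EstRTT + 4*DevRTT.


Given: EstRTT = 100 ms, DevRTT = 50 ms
Timeout = EstRTT + 4 * DevRTT
4 * DevRTT = 4 * 50 = 200
Timeout = 100 + 200 = 300 ms

300


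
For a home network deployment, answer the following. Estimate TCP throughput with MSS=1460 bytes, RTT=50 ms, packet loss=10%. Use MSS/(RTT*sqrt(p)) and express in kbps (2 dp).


Given: MSS = 1460 bytes, RTT = 50 ms, loss = 10%
RTT in seconds = 50 / 1000 = 0.05
Loss rate = 10% = 0.1
sqrt(loss) = sqrt(0.1) = 0.316227766017
Throughput (bytes/s) = 1460 / (0.05 * 0.316227766017) = 92338.5077
Throughput (kbps) = 92338.5077 * 8 / 1000 = 738.708061 -> 738.71 kbps (2 dp)

738.71


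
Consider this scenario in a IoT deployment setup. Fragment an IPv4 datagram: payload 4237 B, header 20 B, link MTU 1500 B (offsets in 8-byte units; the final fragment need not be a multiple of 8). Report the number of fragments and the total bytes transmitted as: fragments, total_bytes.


Max data per non-final fragment = floor((MTU - header)/8)*8 = floor((1500 - 20)/8)*8 = floor(1480/8)*8 = 1480 B
Final fragment needs no 8-byte alignment: it can carry up to MTU - header = 1480 B
Non-final fragments needed = ceil((payload - 1480) / 1480) = ceil(2757/1480) = ceil(1.8628) = 2
Number of fragments = 2 + 1 = 3
Fragment sizes (data): 2 * 1480 B + 1277 B (last, 1277 <= 1480 OK)
Total bytes sent = payload + n_frags * header = 4237 + 3*20 = 4237 + 60 = 4297 B

3, 4297


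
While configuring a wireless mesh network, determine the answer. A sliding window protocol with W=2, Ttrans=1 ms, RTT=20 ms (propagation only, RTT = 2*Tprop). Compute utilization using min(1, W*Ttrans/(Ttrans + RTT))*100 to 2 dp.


Given: W = 2, Ttrans = 1 ms, RTT = 20 ms (= 2 * Tprop, Tprop = 10 ms)
Cycle time = Ttrans + RTT = 1 + 20 = 21 ms (first packet sent until its ACK returns)
W * Ttrans = 2 * 1 = 2 ms of sending per cycle
W * Ttrans / (Ttrans + RTT) = 2 / 21 = 0.095238
U = min(1, 0.095238) = 0.095238
U% = 9.52%

9.52


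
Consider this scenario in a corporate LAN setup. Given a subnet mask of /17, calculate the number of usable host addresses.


Given: subnet mask /17
Host bits = 32 - 17 = 15
Total addresses = 2^15 = 32768
Usable hosts = 32768 - 2 (network + broadcast) = 32766

32766


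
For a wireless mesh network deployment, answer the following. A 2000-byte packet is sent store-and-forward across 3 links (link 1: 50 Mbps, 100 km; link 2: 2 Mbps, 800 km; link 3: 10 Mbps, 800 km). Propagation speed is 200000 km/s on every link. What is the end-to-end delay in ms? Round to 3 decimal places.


Packet = 2000 bytes = 16000 bits. Store-and-forward: sum (t_trans + t_prop) per link.
Link 1: t_trans = 16000/(50*10^6) s = 0.3200 ms; t_prop = 100/200000 s = 0.5000 ms; subtotal = 0.8200 ms
Link 2: t_trans = 16000/(2*10^6) s = 8.0000 ms; t_prop = 800/200000 s = 4.0000 ms; subtotal = 12.0000 ms
Link 3: t_trans = 16000/(10*10^6) s = 1.6000 ms; t_prop = 800/200000 s = 4.0000 ms; subtotal = 5.6000 ms
End-to-end = 0.8200 + 12.0000 + 5.6000 = 18.4200 ms -> 18.420 ms (3 dp)

18.420


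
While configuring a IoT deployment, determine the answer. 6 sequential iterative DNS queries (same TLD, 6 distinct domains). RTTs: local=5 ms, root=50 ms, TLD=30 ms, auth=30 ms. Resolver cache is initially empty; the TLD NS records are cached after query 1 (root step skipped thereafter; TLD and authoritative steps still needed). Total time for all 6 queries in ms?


Lookup 1 (cold cache): local + root + TLD + auth = 5 + 50 + 30 + 30 = 115 ms
Lookups 2..6 (TLD NS cached -> skip root; new domain -> still ask TLD and auth): local + TLD + auth = 5 + 30 + 30 = 65 ms each
Remaining 5 lookups: 5 * 65 = 325 ms
Total = 115 + 325 = 440 ms

440


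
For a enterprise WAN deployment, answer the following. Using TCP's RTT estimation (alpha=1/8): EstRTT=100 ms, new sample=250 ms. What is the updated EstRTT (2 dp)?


Given: EstRTT = 100 ms, SampleRTT = 250 ms, alpha = 1/8
New EstRTT = (1 - alpha) * EstRTT + alpha * SampleRTT
(7/8) * 100 = 87.5
(1/8) * 250 = 31.25
New EstRTT = 87.5 + 31.25 = 118.75 ms -> 118.75 ms (2 dp)

118.75


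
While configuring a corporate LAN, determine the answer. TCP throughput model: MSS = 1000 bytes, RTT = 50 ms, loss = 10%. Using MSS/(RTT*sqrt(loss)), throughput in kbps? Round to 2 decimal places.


Given: MSS = 1000 bytes, RTT = 50 ms, loss = 10%
RTT in seconds = 50 / 1000 = 0.05
Loss rate = 10% = 0.1
sqrt(loss) = sqrt(0.1) = 0.316227766017
Throughput (bytes/s) = 1000 / (0.05 * 0.316227766017) = 63245.5532
Throughput (kbps) = 63245.5532 * 8 / 1000 = 505.964426 -> 505.96 kbps (2 dp)

505.96


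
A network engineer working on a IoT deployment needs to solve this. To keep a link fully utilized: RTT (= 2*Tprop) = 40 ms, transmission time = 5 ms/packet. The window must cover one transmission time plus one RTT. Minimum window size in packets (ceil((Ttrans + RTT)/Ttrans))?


Given: Ttrans = 5 ms, RTT = 40 ms (= 2 * Tprop, Tprop = 20 ms)
Time until first ACK returns = Ttrans + RTT = 5 + 40 = 45 ms
Need W * Ttrans >= Ttrans + RTT  ->  W >= (Ttrans + RTT) / Ttrans
(Ttrans + RTT) / Ttrans = 45 / 5 = 9
W_min = ceil(9) = 9

9


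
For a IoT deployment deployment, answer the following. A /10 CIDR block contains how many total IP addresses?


Given: CIDR prefix /10
Host bits = 32 - 10 = 22
Total addresses = 2^22 = 4194304

4194304


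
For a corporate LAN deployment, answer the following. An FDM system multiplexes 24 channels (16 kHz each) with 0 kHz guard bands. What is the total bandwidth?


Given: 24 channels, 16 kHz each, guard = 0 kHz
Channel bandwidth = 24 * 16 = 384 kHz
Guard bands = 23 gaps * 0 kHz = 0 kHz
Total = 384 + 0 = 384 kHz

384


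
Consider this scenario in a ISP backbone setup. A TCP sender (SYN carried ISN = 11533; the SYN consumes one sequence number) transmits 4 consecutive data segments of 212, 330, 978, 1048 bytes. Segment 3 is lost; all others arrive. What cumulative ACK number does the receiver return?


SYN uses sequence number 11533; first data byte = ISN + 1 = 11534.
Segment 1: SEQ = 11534, len = 212 B, covers [11534, 11745]
Segment 2: SEQ = 11746, len = 330 B, covers [11746, 12075]
Segment 3: SEQ = 12076, len = 978 B, covers [12076, 13053] [LOST]
Segment 4: SEQ = 13054, len = 1048 B, covers [13054, 14101]
In-order data received: bytes [11534, 12075] (segments 1..2).
Segment 3 missing -> gap begins at byte 12076; later segments buffered out of order.
Cumulative ACK = next expected in-order byte = 11534 + 212 + 330 = 12076

12076


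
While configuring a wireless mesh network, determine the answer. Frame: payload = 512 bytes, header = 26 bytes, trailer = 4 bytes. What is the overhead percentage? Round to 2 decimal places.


Given: payload = 512 B, header = 26 B, trailer = 4 B
Overhead bytes = header + trailer = 26 + 4 = 30
Total frame = payload + overhead = 512 + 30 = 542
Overhead % = 30 / 542 * 100 = 5.5351% -> 5.54% (2 dp)

5.54


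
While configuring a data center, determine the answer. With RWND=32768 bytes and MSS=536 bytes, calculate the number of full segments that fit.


Given: RWND = 32768 bytes, MSS = 536 bytes
Full segments = floor(RWND / MSS)
Full segments = floor(32768 / 536)
Full segments = floor(61.1343) = 61

61


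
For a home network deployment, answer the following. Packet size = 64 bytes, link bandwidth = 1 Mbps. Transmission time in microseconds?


Given: packet = 64 bytes, bandwidth = 1 Mbps
Packet in bits = 64 * 8 = 512 bits
Bandwidth = 1 * 10^6 = 1000000 bps
Time = 512 / 1000000 seconds
Time in us = 512 * 10^6 / 1000000 = 512

512


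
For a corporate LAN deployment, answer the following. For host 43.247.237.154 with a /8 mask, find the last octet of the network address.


Given: IP = 43.247.237.154, prefix = /8
Subnet mask = 255.0.0.0
Last octet of IP: 154
Last octet of mask: 0
Network last octet = 154 AND 0 = 0

0


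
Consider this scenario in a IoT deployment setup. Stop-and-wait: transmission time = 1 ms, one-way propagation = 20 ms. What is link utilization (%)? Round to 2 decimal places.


Given: Ttrans = 1 ms, Tprop = 20 ms
RTT = 2 * Tprop = 2 * 20 = 40 ms
U = Ttrans / (Ttrans + RTT)
U = 1 / (1 + 40)
U = 1 / 41 = 0.02439
U% = 2.44%

2.44


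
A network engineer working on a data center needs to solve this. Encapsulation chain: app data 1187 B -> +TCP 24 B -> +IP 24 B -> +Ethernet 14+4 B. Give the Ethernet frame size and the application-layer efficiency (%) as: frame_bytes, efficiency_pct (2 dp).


TCP segment = 1187 + 24 = 1211 B
IP packet = 1211 + 24 = 1235 B
Ethernet frame = 1235 + 14 + 4 = 1253 B
Efficiency = app / frame = 1187 / 1253 = 0.947326 = 94.7326% -> 94.73% (2 dp)

1253, 94.73


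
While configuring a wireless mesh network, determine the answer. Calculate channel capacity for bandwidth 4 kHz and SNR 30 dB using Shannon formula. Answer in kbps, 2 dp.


Given: B = 4 kHz, SNR = 30 dB
SNR linear = 10^(30/10) = 1000
1 + SNR = 1001
log2(1001) = 9.9672262588
C = 4 * 1000 * 9.9672262588 = 39868.9050 bps
C = 39.868905 kbps -> 39.87 kbps (2 dp)

39.87


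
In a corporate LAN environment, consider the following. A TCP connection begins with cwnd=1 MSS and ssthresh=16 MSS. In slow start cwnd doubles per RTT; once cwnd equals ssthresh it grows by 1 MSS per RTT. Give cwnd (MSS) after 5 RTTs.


RTT 0: cwnd = 1 MSS (initial)
RTT 1: cwnd = 2 MSS (slow start, doubled)
RTT 2: cwnd = 4 MSS (slow start, doubled)
RTT 3: cwnd = 8 MSS (slow start, doubled)
RTT 4: cwnd = 16 MSS (slow start, doubled)
RTT 5: cwnd = 17 MSS (congestion avoidance, +1)

17


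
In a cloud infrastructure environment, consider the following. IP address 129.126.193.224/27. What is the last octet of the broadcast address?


Given: IP = 129.126.193.224, prefix = /27
Host bits = 32 - 27 = 5
Network last octet = 224 AND mask = 224
Host part size = 2^5 - 1 = 31
Broadcast last octet = 224 OR 31 = 255

255


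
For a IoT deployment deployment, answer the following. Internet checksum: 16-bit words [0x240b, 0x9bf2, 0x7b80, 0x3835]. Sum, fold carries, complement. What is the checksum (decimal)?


Given words: [0x240b, 0x9bf2, 0x7b80, 0x3835]
Step 1: Sum all words
Raw sum = 9227 + 39922 + 31616 + 14389 = 95154
Step 2: Fold carry: (29618 + 1) = 29619
One's complement = ~29619 & 0xFFFF = 35916

35916


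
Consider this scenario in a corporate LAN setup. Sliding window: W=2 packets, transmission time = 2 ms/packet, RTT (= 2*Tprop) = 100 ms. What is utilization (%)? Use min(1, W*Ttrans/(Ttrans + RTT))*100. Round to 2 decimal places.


Given: W = 2, Ttrans = 2 ms, RTT = 100 ms (= 2 * Tprop, Tprop = 50 ms)
Cycle time = Ttrans + RTT = 2 + 100 = 102 ms (first packet sent until its ACK returns)
W * Ttrans = 2 * 2 = 4 ms of sending per cycle
W * Ttrans / (Ttrans + RTT) = 4 / 102 = 0.039216
U = min(1, 0.039216) = 0.039216
U% = 3.92%

3.92


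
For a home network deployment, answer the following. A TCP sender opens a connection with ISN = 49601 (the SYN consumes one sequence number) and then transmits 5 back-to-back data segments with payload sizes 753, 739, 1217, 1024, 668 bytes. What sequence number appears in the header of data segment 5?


The SYN occupies sequence number ISN = 49601, so the first data byte is ISN + 1 = 49602.
SEQ of data segment i = (ISN + 1) + sum of payload sizes of segments 1..i-1.
Segment 1: SEQ = 49602, payload = 753 bytes
Segment 2: SEQ = 50355, payload = 739 bytes
Segment 3: SEQ = 51094, payload = 1217 bytes
Segment 4: SEQ = 52311, payload = 1024 bytes
Segment 5: SEQ = 53335, payload = 668 bytes
SEQ of segment 5 = 49602 + 753 + 739 + 1217 + 1024 = 53335

53335


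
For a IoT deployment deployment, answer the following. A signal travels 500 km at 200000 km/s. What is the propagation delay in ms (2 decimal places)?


Given: distance = 500 km, speed = 200000 km/s
Delay = distance / speed = 500 / 200000 seconds
Delay in ms = 500 * 1000 / 200000
Delay = 2.5000 ms
Rounded to 2 dp = 2.50 ms

2.50


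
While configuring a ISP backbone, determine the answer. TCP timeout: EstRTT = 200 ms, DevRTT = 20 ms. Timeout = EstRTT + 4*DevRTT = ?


Given: EstRTT = 200 ms, DevRTT = 20 ms
Timeout = EstRTT + 4 * DevRTT
4 * DevRTT = 4 * 20 = 80
Timeout = 200 + 80 = 280 ms

280


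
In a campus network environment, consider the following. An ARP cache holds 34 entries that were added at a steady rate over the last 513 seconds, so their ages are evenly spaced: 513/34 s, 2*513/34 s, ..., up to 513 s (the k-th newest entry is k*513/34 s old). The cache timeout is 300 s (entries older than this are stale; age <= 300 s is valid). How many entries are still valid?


Ages are k * 513/34 s for k = 1..34 (spacing = 15.0882 s).
Entry k is valid iff k * 513/34 <= 300 iff k <= 34 * 300 / 513 = 19.8830
n_valid = floor(19.8830) = 19
(n_stale = 34 - 19 = 15)

19


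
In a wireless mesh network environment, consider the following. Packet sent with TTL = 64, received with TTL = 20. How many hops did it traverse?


Given: initial TTL = 64, received TTL = 20
Hops = initial TTL - received TTL
Hops = 64 - 20 = 44

44


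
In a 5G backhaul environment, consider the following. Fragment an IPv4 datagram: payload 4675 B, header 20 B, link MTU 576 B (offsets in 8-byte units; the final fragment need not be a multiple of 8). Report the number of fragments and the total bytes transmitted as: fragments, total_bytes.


Max data per non-final fragment = floor((MTU - header)/8)*8 = floor((576 - 20)/8)*8 = floor(556/8)*8 = 552 B
Final fragment needs no 8-byte alignment: it can carry up to MTU - header = 556 B
Non-final fragments needed = ceil((payload - 556) / 552) = ceil(4119/552) = ceil(7.4620) = 8
Number of fragments = 8 + 1 = 9
Fragment sizes (data): 8 * 552 B + 259 B (last, 259 <= 556 OK)
Total bytes sent = payload + n_frags * header = 4675 + 9*20 = 4675 + 180 = 4855 B

9, 4855


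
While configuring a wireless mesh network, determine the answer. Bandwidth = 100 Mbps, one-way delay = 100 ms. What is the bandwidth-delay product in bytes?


Given: bandwidth = 100 Mbps, delay = 100 ms
BDP in bits = 100 * 10^6 * 100 / 1000
BDP in bits = 10000000
BDP in bytes = 10000000 / 8 = 1250000

1250000


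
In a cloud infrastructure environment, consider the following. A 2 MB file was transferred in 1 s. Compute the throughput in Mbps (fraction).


Given: file = 2 MB, time = 1 s
File in Mb = 2 * 8 = 16 Mb
Throughput = 16 / 1 Mbps
Throughput = 16 Mbps

16


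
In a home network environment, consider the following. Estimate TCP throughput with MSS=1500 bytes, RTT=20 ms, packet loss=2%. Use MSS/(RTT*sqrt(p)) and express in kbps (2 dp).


Given: MSS = 1500 bytes, RTT = 20 ms, loss = 2%
RTT in seconds = 20 / 1000 = 0.02
Loss rate = 2% = 0.02
sqrt(loss) = sqrt(0.02) = 0.141421356237
Throughput (bytes/s) = 1500 / (0.02 * 0.141421356237) = 530330.0859
Throughput (kbps) = 530330.0859 * 8 / 1000 = 4242.640687 -> 4242.64 kbps (2 dp)

4242.64


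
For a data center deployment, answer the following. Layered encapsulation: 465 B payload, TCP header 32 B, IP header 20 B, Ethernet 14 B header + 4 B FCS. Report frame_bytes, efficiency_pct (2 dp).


TCP segment = 465 + 32 = 497 B
IP packet = 497 + 20 = 517 B
Ethernet frame = 517 + 14 + 4 = 535 B
Efficiency = app / frame = 465 / 535 = 0.869159 = 86.9159% -> 86.92% (2 dp)

535, 86.92


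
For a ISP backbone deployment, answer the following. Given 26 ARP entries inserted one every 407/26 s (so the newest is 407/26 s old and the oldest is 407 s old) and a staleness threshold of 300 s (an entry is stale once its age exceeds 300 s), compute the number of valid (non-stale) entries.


Ages are k * 407/26 s for k = 1..26 (spacing = 15.6538 s).
Entry k is valid iff k * 407/26 <= 300 iff k <= 26 * 300 / 407 = 19.1646
n_valid = floor(19.1646) = 19
(n_stale = 26 - 19 = 7)

19


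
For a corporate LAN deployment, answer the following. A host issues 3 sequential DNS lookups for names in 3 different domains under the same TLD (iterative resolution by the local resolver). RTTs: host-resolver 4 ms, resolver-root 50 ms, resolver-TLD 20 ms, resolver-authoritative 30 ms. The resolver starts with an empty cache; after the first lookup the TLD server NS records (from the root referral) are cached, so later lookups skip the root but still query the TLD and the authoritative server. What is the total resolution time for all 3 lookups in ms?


Lookup 1 (cold cache): local + root + TLD + auth = 4 + 50 + 20 + 30 = 104 ms
Lookups 2..3 (TLD NS cached -> skip root; new domain -> still ask TLD and auth): local + TLD + auth = 4 + 20 + 30 = 54 ms each
Remaining 2 lookups: 2 * 54 = 108 ms
Total = 104 + 108 = 212 ms

212


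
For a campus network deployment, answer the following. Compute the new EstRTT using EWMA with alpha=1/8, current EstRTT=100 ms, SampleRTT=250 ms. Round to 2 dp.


Given: EstRTT = 100 ms, SampleRTT = 250 ms, alpha = 1/8
New EstRTT = (1 - alpha) * EstRTT + alpha * SampleRTT
(7/8) * 100 = 87.5
(1/8) * 250 = 31.25
New EstRTT = 87.5 + 31.25 = 118.75 ms -> 118.75 ms (2 dp)

118.75


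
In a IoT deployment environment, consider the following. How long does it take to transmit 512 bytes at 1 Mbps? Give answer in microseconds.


Given: packet = 512 bytes, bandwidth = 1 Mbps
Packet in bits = 512 * 8 = 4096 bits
Bandwidth = 1 * 10^6 = 1000000 bps
Time = 4096 / 1000000 seconds
Time in us = 4096 * 10^6 / 1000000 = 4096

4096


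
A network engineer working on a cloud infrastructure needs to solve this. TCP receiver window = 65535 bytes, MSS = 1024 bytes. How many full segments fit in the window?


Given: RWND = 65535 bytes, MSS = 1024 bytes
Full segments = floor(RWND / MSS)
Full segments = floor(65535 / 1024)
Full segments = floor(63.999) = 63

63


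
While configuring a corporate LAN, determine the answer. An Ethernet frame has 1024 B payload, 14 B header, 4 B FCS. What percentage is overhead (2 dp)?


Given: payload = 1024 B, header = 14 B, trailer = 4 B
Overhead bytes = header + trailer = 14 + 4 = 18
Total frame = payload + overhead = 1024 + 18 = 1042
Overhead % = 18 / 1042 * 100 = 1.7274% -> 1.73% (2 dp)

1.73


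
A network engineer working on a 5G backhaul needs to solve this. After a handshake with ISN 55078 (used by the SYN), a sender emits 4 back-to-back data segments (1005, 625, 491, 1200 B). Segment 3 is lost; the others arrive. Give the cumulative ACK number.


SYN uses sequence number 55078; first data byte = ISN + 1 = 55079.
Segment 1: SEQ = 55079, len = 1005 B, covers [55079, 56083]
Segment 2: SEQ = 56084, len = 625 B, covers [56084, 56708]
Segment 3: SEQ = 56709, len = 491 B, covers [56709, 57199] [LOST]
Segment 4: SEQ = 57200, len = 1200 B, covers [57200, 58399]
In-order data received: bytes [55079, 56708] (segments 1..2).
Segment 3 missing -> gap begins at byte 56709; later segments buffered out of order.
Cumulative ACK = next expected in-order byte = 55079 + 1005 + 625 = 56709

56709


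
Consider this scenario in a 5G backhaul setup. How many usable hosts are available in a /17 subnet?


Given: subnet mask /17
Host bits = 32 - 17 = 15
Total addresses = 2^15 = 32768
Usable hosts = 32768 - 2 (network + broadcast) = 32766

32766


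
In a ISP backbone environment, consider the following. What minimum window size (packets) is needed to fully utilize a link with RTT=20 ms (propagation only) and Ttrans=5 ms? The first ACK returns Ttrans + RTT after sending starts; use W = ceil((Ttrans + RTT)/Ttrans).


Given: Ttrans = 5 ms, RTT = 20 ms (= 2 * Tprop, Tprop = 10 ms)
Time until first ACK returns = Ttrans + RTT = 5 + 20 = 25 ms
Need W * Ttrans >= Ttrans + RTT  ->  W >= (Ttrans + RTT) / Ttrans
(Ttrans + RTT) / Ttrans = 25 / 5 = 5
W_min = ceil(5) = 5

5


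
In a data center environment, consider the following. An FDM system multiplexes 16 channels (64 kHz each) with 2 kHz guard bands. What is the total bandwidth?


Given: 16 channels, 64 kHz each, guard = 2 kHz
Channel bandwidth = 16 * 64 = 1024 kHz
Guard bands = 15 gaps * 2 kHz = 30 kHz
Total = 1024 + 30 = 1054 kHz

1054


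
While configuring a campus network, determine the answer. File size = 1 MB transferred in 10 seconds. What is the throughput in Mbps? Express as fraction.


Given: file = 1 MB, time = 10 s
File in Mb = 1 * 8 = 8 Mb
Throughput = 8 / 10 Mbps
Throughput = 4/5 Mbps

4/5


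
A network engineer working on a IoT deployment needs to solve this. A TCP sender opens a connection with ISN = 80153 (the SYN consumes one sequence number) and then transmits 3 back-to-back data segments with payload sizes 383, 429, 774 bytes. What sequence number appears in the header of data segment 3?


The SYN occupies sequence number ISN = 80153, so the first data byte is ISN + 1 = 80154.
SEQ of data segment i = (ISN + 1) + sum of payload sizes of segments 1..i-1.
Segment 1: SEQ = 80154, payload = 383 bytes
Segment 2: SEQ = 80537, payload = 429 bytes
Segment 3: SEQ = 80966, payload = 774 bytes
SEQ of segment 3 = 80154 + 383 + 429 = 80966

80966


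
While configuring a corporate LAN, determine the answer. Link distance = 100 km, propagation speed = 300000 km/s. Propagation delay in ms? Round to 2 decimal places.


Given: distance = 100 km, speed = 300000 km/s
Delay = distance / speed = 100 / 300000 seconds
Delay in ms = 100 * 1000 / 300000
Delay = 0.3333 ms
Rounded to 2 dp = 0.33 ms

0.33


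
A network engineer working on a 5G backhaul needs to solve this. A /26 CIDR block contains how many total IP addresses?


Given: CIDR prefix /26
Host bits = 32 - 26 = 6
Total addresses = 2^6 = 64

64


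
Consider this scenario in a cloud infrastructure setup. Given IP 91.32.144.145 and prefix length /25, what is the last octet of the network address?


Given: IP = 91.32.144.145, prefix = /25
Subnet mask = 255.255.255.128
Last octet of IP: 145
Last octet of mask: 128
Network last octet = 145 AND 128 = 128

128


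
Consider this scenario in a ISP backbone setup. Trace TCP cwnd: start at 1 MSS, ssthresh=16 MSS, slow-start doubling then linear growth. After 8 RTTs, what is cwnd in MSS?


RTT 0: cwnd = 1 MSS (initial)
RTT 1: cwnd = 2 MSS (slow start, doubled)
RTT 2: cwnd = 4 MSS (slow start, doubled)
RTT 3: cwnd = 8 MSS (slow start, doubled)
RTT 4: cwnd = 16 MSS (slow start, doubled)
RTT 5: cwnd = 17 MSS (congestion avoidance, +1)
RTT 6: cwnd = 18 MSS (congestion avoidance, +1)
RTT 7: cwnd = 19 MSS (congestion avoidance, +1)
RTT 8: cwnd = 20 MSS (congestion avoidance, +1)

20


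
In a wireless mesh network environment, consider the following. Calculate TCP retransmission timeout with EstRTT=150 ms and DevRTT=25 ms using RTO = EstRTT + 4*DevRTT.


Given: EstRTT = 150 ms, DevRTT = 25 ms
Timeout = EstRTT + 4 * DevRTT
4 * DevRTT = 4 * 25 = 100
Timeout = 150 + 100 = 250 ms

250


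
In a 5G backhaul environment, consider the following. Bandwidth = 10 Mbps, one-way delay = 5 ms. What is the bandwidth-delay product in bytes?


Given: bandwidth = 10 Mbps, delay = 5 ms
BDP in bits = 10 * 10^6 * 5 / 1000
BDP in bits = 50000
BDP in bytes = 50000 / 8 = 6250

6250


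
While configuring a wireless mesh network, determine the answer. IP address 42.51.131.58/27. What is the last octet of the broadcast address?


Given: IP = 42.51.131.58, prefix = /27
Host bits = 32 - 27 = 5
Network last octet = 58 AND mask = 32
Host part size = 2^5 - 1 = 31
Broadcast last octet = 32 OR 31 = 63

63


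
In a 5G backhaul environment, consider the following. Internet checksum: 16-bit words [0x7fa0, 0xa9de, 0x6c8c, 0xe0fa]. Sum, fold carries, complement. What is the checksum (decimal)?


Given words: [0x7fa0, 0xa9de, 0x6c8c, 0xe0fa]
Step 1: Sum all words
Raw sum = 32672 + 43486 + 27788 + 57594 = 161540
Step 2: Fold carry: (30468 + 2) = 30470
One's complement = ~30470 & 0xFFFF = 35065

35065


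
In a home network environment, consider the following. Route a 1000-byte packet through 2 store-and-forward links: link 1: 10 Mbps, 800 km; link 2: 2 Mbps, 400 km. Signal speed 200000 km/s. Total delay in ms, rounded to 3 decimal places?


Packet = 1000 bytes = 8000 bits. Store-and-forward: sum (t_trans + t_prop) per link.
Link 1: t_trans = 8000/(10*10^6) s = 0.8000 ms; t_prop = 800/200000 s = 4.0000 ms; subtotal = 4.8000 ms
Link 2: t_trans = 8000/(2*10^6) s = 4.0000 ms; t_prop = 400/200000 s = 2.0000 ms; subtotal = 6.0000 ms
End-to-end = 4.8000 + 6.0000 = 10.8000 ms -> 10.800 ms (3 dp)

10.800


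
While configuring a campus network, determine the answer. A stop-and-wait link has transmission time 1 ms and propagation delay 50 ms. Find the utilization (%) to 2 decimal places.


Given: Ttrans = 1 ms, Tprop = 50 ms
RTT = 2 * Tprop = 2 * 50 = 100 ms
U = Ttrans / (Ttrans + RTT)
U = 1 / (1 + 100)
U = 1 / 101 = 0.009901
U% = 0.99%

0.99


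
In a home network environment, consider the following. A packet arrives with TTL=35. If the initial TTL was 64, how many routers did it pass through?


Given: initial TTL = 64, received TTL = 35
Hops = initial TTL - received TTL
Hops = 64 - 35 = 29

29


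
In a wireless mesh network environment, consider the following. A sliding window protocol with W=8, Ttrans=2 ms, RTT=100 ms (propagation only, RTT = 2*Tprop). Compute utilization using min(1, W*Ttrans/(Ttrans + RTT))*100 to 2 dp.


Given: W = 8, Ttrans = 2 ms, RTT = 100 ms (= 2 * Tprop, Tprop = 50 ms)
Cycle time = Ttrans + RTT = 2 + 100 = 102 ms (first packet sent until its ACK returns)
W * Ttrans = 8 * 2 = 16 ms of sending per cycle
W * Ttrans / (Ttrans + RTT) = 16 / 102 = 0.156863
U = min(1, 0.156863) = 0.156863
U% = 15.69%

15.69


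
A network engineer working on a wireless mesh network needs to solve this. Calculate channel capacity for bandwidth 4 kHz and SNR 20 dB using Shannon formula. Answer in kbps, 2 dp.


Given: B = 4 kHz, SNR = 20 dB
SNR linear = 10^(20/10) = 100
1 + SNR = 101
log2(101) = 6.6582114828
C = 4 * 1000 * 6.6582114828 = 26632.8459 bps
C = 26.632846 kbps -> 26.63 kbps (2 dp)

26.63


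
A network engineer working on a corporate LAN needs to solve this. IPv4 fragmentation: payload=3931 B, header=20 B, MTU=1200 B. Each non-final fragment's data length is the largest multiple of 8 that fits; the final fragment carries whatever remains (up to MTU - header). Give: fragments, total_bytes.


Max data per non-final fragment = floor((MTU - header)/8)*8 = floor((1200 - 20)/8)*8 = floor(1180/8)*8 = 1176 B
Final fragment needs no 8-byte alignment: it can carry up to MTU - header = 1180 B
Non-final fragments needed = ceil((payload - 1180) / 1176) = ceil(2751/1176) = ceil(2.3393) = 3
Number of fragments = 3 + 1 = 4
Fragment sizes (data): 3 * 1176 B + 403 B (last, 403 <= 1180 OK)
Total bytes sent = payload + n_frags * header = 3931 + 4*20 = 3931 + 80 = 4011 B

4, 4011


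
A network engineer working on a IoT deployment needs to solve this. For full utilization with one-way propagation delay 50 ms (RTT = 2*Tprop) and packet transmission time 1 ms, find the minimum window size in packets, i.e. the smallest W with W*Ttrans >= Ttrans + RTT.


Given: Ttrans = 1 ms, RTT = 100 ms (= 2 * Tprop, Tprop = 50 ms)
Time until first ACK returns = Ttrans + RTT = 1 + 100 = 101 ms
Need W * Ttrans >= Ttrans + RTT  ->  W >= (Ttrans + RTT) / Ttrans
(Ttrans + RTT) / Ttrans = 101 / 1 = 101
W_min = ceil(101) = 101

101


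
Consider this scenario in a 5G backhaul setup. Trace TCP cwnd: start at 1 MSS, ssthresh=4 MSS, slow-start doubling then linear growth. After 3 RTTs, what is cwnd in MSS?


RTT 0: cwnd = 1 MSS (initial)
RTT 1: cwnd = 2 MSS (slow start, doubled)
RTT 2: cwnd = 4 MSS (slow start, doubled)
RTT 3: cwnd = 5 MSS (congestion avoidance, +1)

5


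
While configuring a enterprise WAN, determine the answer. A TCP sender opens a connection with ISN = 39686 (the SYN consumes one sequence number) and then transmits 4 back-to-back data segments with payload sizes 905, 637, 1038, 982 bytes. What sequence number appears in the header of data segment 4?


The SYN occupies sequence number ISN = 39686, so the first data byte is ISN + 1 = 39687.
SEQ of data segment i = (ISN + 1) + sum of payload sizes of segments 1..i-1.
Segment 1: SEQ = 39687, payload = 905 bytes
Segment 2: SEQ = 40592, payload = 637 bytes
Segment 3: SEQ = 41229, payload = 1038 bytes
Segment 4: SEQ = 42267, payload = 982 bytes
SEQ of segment 4 = 39687 + 905 + 637 + 1038 = 42267

42267


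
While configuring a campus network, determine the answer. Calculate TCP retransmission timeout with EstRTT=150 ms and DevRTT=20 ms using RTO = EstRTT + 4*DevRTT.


Given: EstRTT = 150 ms, DevRTT = 20 ms
Timeout = EstRTT + 4 * DevRTT
4 * DevRTT = 4 * 20 = 80
Timeout = 150 + 80 = 230 ms

230


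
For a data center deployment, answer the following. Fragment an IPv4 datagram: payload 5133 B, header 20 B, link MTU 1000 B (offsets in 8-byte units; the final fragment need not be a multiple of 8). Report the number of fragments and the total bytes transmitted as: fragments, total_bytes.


Max data per non-final fragment = floor((MTU - header)/8)*8 = floor((1000 - 20)/8)*8 = floor(980/8)*8 = 976 B
Final fragment needs no 8-byte alignment: it can carry up to MTU - header = 980 B
Non-final fragments needed = ceil((payload - 980) / 976) = ceil(4153/976) = ceil(4.2551) = 5
Number of fragments = 5 + 1 = 6
Fragment sizes (data): 5 * 976 B + 253 B (last, 253 <= 980 OK)
Total bytes sent = payload + n_frags * header = 5133 + 6*20 = 5133 + 120 = 5253 B

6, 5253


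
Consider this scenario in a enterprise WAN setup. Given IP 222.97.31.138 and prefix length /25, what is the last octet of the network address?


Given: IP = 222.97.31.138, prefix = /25
Subnet mask = 255.255.255.128
Last octet of IP: 138
Last octet of mask: 128
Network last octet = 138 AND 128 = 128

128


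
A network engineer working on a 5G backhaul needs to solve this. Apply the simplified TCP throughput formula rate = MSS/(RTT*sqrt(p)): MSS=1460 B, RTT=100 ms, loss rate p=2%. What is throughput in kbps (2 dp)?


Given: MSS = 1460 bytes, RTT = 100 ms, loss = 2%
RTT in seconds = 100 / 1000 = 0.1
Loss rate = 2% = 0.02
sqrt(loss) = sqrt(0.02) = 0.141421356237
Throughput (bytes/s) = 1460 / (0.1 * 0.141421356237) = 103237.5901
Throughput (kbps) = 103237.5901 * 8 / 1000 = 825.900720 -> 825.90 kbps (2 dp)

825.90


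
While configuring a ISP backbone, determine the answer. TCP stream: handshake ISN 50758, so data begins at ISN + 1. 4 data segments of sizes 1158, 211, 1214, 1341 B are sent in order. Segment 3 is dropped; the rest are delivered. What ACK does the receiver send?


SYN uses sequence number 50758; first data byte = ISN + 1 = 50759.
Segment 1: SEQ = 50759, len = 1158 B, covers [50759, 51916]
Segment 2: SEQ = 51917, len = 211 B, covers [51917, 52127]
Segment 3: SEQ = 52128, len = 1214 B, covers [52128, 53341] [LOST]
Segment 4: SEQ = 53342, len = 1341 B, covers [53342, 54682]
In-order data received: bytes [50759, 52127] (segments 1..2).
Segment 3 missing -> gap begins at byte 52128; later segments buffered out of order.
Cumulative ACK = next expected in-order byte = 50759 + 1158 + 211 = 52128

52128


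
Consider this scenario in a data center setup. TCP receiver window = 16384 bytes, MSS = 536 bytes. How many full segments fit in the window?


Given: RWND = 16384 bytes, MSS = 536 bytes
Full segments = floor(RWND / MSS)
Full segments = floor(16384 / 536)
Full segments = floor(30.5672) = 30

30


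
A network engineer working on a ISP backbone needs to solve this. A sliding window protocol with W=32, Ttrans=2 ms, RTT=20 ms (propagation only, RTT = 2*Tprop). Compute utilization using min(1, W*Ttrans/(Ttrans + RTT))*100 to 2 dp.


Given: W = 32, Ttrans = 2 ms, RTT = 20 ms (= 2 * Tprop, Tprop = 10 ms)
Cycle time = Ttrans + RTT = 2 + 20 = 22 ms (first packet sent until its ACK returns)
W * Ttrans = 32 * 2 = 64 ms of sending per cycle
W * Ttrans / (Ttrans + RTT) = 64 / 22 = 2.909091
U = min(1, 2.909091) = 1.000000
U% = 100.00%

100.00


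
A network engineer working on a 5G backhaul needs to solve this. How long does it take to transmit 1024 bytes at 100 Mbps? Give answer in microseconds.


Given: packet = 1024 bytes, bandwidth = 100 Mbps
Packet in bits = 1024 * 8 = 8192 bits
Bandwidth = 100 * 10^6 = 100000000 bps
Time = 8192 / 100000000 seconds
Time in us = 8192 * 10^6 / 100000000 = 81.92

81.92


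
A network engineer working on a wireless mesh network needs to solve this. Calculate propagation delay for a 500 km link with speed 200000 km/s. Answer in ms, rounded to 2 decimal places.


Given: distance = 500 km, speed = 200000 km/s
Delay = distance / speed = 500 / 200000 seconds
Delay in ms = 500 * 1000 / 200000
Delay = 2.5000 ms
Rounded to 2 dp = 2.50 ms

2.50


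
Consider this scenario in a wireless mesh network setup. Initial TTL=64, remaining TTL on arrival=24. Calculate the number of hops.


Given: initial TTL = 64, received TTL = 24
Hops = initial TTL - received TTL
Hops = 64 - 24 = 40

40


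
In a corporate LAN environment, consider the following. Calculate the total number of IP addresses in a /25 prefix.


Given: CIDR prefix /25
Host bits = 32 - 25 = 7
Total addresses = 2^7 = 128

128


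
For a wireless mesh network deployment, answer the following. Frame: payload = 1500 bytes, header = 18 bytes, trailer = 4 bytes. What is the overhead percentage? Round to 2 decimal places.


Given: payload = 1500 B, header = 18 B, trailer = 4 B
Overhead bytes = header + trailer = 18 + 4 = 22
Total frame = payload + overhead = 1500 + 22 = 1522
Overhead % = 22 / 1522 * 100 = 1.4455% -> 1.45% (2 dp)

1.45


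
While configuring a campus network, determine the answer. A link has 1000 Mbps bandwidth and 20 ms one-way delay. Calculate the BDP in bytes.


Given: bandwidth = 1000 Mbps, delay = 20 ms
BDP in bits = 1000 * 10^6 * 20 / 1000
BDP in bits = 20000000
BDP in bytes = 20000000 / 8 = 2500000

2500000


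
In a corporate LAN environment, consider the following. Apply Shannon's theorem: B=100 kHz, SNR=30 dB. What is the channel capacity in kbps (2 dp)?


Given: B = 100 kHz, SNR = 30 dB
SNR linear = 10^(30/10) = 1000
1 + SNR = 1001
log2(1001) = 9.9672262588
C = 100 * 1000 * 9.9672262588 = 996722.6259 bps
C = 996.722626 kbps -> 996.72 kbps (2 dp)

996.72


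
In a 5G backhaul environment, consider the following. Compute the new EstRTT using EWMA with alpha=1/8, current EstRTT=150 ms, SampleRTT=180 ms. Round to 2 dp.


Given: EstRTT = 150 ms, SampleRTT = 180 ms, alpha = 1/8
New EstRTT = (1 - alpha) * EstRTT + alpha * SampleRTT
(7/8) * 150 = 131.25
(1/8) * 180 = 22.5
New EstRTT = 131.25 + 22.5 = 153.75 ms -> 153.75 ms (2 dp)

153.75


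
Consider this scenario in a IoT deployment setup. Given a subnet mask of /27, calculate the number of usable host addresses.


Given: subnet mask /27
Host bits = 32 - 27 = 5
Total addresses = 2^5 = 32
Usable hosts = 32 - 2 (network + broadcast) = 30

30


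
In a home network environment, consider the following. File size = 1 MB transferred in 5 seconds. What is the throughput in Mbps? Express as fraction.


Given: file = 1 MB, time = 5 s
File in Mb = 1 * 8 = 8 Mb
Throughput = 8 / 5 Mbps
Throughput = 8/5 Mbps

8/5


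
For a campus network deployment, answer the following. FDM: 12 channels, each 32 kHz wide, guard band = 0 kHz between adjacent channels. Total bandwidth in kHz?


Given: 12 channels, 32 kHz each, guard = 0 kHz
Channel bandwidth = 12 * 32 = 384 kHz
Guard bands = 11 gaps * 0 kHz = 0 kHz
Total = 384 + 0 = 384 kHz

384


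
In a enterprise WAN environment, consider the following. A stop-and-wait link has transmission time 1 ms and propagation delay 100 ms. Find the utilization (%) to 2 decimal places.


Given: Ttrans = 1 ms, Tprop = 100 ms
RTT = 2 * Tprop = 2 * 100 = 200 ms
U = Ttrans / (Ttrans + RTT)
U = 1 / (1 + 200)
U = 1 / 201 = 0.004975
U% = 0.50%

0.50


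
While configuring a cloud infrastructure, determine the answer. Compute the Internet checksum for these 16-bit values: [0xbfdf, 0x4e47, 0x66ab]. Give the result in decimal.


Given words: [0xbfdf, 0x4e47, 0x66ab]
Step 1: Sum all words
Raw sum = 49119 + 20039 + 26283 = 95441
Step 2: Fold carry: (29905 + 1) = 29906
One's complement = ~29906 & 0xFFFF = 35629

35629


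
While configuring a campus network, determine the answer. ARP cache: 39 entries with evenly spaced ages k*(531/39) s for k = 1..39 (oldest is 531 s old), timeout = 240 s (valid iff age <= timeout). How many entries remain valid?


Ages are k * 531/39 s for k = 1..39 (spacing = 13.6154 s).
Entry k is valid iff k * 531/39 <= 240 iff k <= 39 * 240 / 531 = 17.6271
n_valid = floor(17.6271) = 17
(n_stale = 39 - 17 = 22)

17


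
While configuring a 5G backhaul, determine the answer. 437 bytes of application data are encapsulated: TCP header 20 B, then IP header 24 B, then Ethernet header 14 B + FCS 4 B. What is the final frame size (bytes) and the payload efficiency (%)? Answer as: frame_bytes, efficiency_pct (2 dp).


TCP segment = 437 + 20 = 457 B
IP packet = 457 + 24 = 481 B
Ethernet frame = 481 + 14 + 4 = 499 B
Efficiency = app / frame = 437 / 499 = 0.875752 = 87.5752% -> 87.58% (2 dp)

499, 87.58
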